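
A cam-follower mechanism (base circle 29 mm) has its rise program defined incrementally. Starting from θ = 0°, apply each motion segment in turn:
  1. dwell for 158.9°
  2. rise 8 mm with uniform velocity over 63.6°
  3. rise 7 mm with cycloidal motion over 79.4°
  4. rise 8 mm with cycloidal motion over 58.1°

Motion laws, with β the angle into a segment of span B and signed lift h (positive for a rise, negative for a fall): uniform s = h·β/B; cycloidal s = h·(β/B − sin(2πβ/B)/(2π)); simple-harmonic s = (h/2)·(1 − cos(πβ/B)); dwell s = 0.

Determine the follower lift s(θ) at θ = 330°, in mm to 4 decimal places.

seg 1 [0°–158.9°] dwell: s stays 0.0000
seg 2 [158.9°–222.5°] uniform, h=8: full span → s += 8 → s = 8.0000
seg 3 [222.5°–301.9°] cycloidal, h=7: full span → s += 7 → s = 15.0000
seg 4 [301.9°–360°] cycloidal, h=8: θ=330° here. β=28.1, B=58.1. 8·(0.4836 − sin(2π·0.4836)/(2π)) = 3.7386 → s = 18.7386

18.7386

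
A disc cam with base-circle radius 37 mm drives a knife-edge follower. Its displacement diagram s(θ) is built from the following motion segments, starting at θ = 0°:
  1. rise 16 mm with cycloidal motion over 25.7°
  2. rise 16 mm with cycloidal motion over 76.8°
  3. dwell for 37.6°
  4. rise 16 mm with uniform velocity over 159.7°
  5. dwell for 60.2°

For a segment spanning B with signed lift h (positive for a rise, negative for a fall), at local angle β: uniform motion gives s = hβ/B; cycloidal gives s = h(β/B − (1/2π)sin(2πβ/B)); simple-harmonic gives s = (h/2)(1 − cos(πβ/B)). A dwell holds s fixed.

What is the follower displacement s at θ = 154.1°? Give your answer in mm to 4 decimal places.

seg 1 [0°–25.7°] cycloidal, h=16: full span → s += 16 → s = 16.0000
seg 2 [25.7°–102.5°] cycloidal, h=16: full span → s += 16 → s = 32.0000
seg 3 [102.5°–140.1°] dwell: s stays 32.0000
seg 4 [140.1°–299.8°] uniform, h=16: θ=154.1° here. β=14, B=159.7. 16·14/159.7 = 1.4026 → s = 33.4026

33.4026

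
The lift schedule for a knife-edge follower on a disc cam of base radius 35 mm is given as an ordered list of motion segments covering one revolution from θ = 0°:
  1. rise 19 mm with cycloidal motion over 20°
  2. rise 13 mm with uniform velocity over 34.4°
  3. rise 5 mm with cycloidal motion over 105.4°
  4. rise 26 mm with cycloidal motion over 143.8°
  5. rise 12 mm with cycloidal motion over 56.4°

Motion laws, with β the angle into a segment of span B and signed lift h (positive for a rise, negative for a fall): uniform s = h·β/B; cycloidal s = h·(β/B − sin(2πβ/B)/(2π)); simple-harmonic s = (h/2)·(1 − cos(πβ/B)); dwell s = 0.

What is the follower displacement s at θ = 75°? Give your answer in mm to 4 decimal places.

seg 1 [0°–20°] cycloidal, h=19: full span → s += 19 → s = 19.0000
seg 2 [20°–54.4°] uniform, h=13: full span → s += 13 → s = 32.0000
seg 3 [54.4°–159.8°] cycloidal, h=5: θ=75° here. β=20.6, B=105.4. 5·(0.1954 − sin(2π·0.1954)/(2π)) = 0.2277 → s = 32.2277

32.2277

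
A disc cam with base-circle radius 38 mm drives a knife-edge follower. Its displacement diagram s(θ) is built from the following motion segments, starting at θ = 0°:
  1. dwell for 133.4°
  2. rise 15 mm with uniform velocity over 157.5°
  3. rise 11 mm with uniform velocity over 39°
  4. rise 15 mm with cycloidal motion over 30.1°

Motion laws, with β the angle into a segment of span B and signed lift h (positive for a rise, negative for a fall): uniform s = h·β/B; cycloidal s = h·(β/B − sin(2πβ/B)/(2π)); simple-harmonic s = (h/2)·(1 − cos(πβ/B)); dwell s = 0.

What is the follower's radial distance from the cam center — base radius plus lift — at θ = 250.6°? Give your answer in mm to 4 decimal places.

seg 1 [0°–133.4°] dwell: s stays 0.0000
seg 2 [133.4°–290.9°] uniform, h=15: θ=250.6° here. β=117.2, B=157.5. 15·117.2/157.5 = 11.1619 → s = 11.1619
radial distance = base radius + s = 38 + 11.1619 = 49.1619

49.1619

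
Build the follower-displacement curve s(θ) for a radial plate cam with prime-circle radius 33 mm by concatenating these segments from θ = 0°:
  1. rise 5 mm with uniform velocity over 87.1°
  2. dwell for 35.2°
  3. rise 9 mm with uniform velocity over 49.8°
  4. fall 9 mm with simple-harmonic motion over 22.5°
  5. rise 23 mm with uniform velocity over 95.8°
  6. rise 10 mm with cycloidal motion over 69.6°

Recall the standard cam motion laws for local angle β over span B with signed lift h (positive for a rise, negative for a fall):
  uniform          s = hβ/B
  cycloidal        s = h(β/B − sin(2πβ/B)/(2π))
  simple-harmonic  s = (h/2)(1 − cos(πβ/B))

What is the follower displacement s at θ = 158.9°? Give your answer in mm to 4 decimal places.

seg 1 [0°–87.1°] uniform, h=5: full span → s += 5 → s = 5.0000
seg 2 [87.1°–122.3°] dwell: s stays 5.0000
seg 3 [122.3°–172.1°] uniform, h=9: θ=158.9° here. β=36.6, B=49.8. 9·36.6/49.8 = 6.6145 → s = 11.6145

11.6145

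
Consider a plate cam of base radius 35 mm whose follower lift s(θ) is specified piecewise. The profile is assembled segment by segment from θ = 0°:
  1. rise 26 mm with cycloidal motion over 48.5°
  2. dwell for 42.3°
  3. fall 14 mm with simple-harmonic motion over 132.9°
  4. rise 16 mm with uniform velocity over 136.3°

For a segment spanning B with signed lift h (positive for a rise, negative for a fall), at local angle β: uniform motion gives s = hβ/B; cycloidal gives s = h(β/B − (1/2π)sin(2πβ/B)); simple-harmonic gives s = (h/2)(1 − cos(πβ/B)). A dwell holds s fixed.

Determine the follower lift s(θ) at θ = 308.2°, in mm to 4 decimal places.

seg 1 [0°–48.5°] cycloidal, h=26: full span → s += 26 → s = 26.0000
seg 2 [48.5°–90.8°] dwell: s stays 26.0000
seg 3 [90.8°–223.7°] simple-harmonic, h=-14: full span → s += -14 → s = 12.0000
seg 4 [223.7°–360°] uniform, h=16: θ=308.2° here. β=84.5, B=136.3. 16·84.5/136.3 = 9.9193 → s = 21.9193

21.9193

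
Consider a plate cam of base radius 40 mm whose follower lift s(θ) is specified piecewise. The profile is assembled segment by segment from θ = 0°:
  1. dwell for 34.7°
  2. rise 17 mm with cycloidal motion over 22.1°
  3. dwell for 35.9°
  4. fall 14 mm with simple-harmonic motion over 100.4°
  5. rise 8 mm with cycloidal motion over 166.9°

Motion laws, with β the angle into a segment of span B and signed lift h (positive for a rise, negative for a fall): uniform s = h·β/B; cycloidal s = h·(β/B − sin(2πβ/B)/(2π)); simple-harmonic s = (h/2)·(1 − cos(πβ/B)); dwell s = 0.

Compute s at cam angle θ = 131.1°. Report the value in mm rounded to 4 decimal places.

seg 1 [0°–34.7°] dwell: s stays 0.0000
seg 2 [34.7°–56.8°] cycloidal, h=17: full span → s += 17 → s = 17.0000
seg 3 [56.8°–92.7°] dwell: s stays 17.0000
seg 4 [92.7°–193.1°] simple-harmonic, h=-14: θ=131.1° here. β=38.4, B=100.4. -14/2·(1 − cos(π·0.3825)) = -4.4737 → s = 12.5263

12.5263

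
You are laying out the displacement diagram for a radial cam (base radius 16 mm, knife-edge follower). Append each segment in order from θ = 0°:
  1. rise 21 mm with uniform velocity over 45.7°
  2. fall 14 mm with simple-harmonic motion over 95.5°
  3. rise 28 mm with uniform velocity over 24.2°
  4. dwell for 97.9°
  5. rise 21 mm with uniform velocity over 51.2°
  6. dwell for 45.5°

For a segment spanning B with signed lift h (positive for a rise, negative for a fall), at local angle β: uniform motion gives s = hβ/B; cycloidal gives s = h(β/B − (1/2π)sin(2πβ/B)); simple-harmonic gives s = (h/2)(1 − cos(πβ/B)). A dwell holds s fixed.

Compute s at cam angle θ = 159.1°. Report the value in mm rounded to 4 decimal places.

seg 1 [0°–45.7°] uniform, h=21: full span → s += 21 → s = 21.0000
seg 2 [45.7°–141.2°] simple-harmonic, h=-14: full span → s += -14 → s = 7.0000
seg 3 [141.2°–165.4°] uniform, h=28: θ=159.1° here. β=17.9, B=24.2. 28·17.9/24.2 = 20.7107 → s = 27.7107

27.7107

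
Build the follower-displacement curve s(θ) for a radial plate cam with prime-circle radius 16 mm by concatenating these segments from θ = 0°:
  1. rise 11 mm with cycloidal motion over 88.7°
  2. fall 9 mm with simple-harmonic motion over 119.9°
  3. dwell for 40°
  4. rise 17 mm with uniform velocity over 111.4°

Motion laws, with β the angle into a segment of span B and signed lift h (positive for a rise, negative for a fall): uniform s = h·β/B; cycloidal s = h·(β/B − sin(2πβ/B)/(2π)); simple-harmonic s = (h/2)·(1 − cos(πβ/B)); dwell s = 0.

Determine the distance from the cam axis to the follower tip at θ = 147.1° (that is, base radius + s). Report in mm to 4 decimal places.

seg 1 [0°–88.7°] cycloidal, h=11: full span → s += 11 → s = 11.0000
seg 2 [88.7°–208.6°] simple-harmonic, h=-9: θ=147.1° here. β=58.4, B=119.9. -9/2·(1 − cos(π·0.4871)) = -4.3173 → s = 6.6827
radial distance = base radius + s = 16 + 6.6827 = 22.6827

22.6827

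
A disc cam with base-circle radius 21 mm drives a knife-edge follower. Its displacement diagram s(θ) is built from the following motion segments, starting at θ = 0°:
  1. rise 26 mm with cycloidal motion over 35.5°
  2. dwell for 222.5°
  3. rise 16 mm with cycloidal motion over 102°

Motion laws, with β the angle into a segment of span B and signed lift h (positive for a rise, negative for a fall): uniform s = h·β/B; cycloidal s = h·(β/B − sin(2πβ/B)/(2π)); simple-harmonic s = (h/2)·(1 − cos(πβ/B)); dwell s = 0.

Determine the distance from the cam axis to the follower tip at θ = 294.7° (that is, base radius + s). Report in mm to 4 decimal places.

seg 1 [0°–35.5°] cycloidal, h=26: full span → s += 26 → s = 26.0000
seg 2 [35.5°–258°] dwell: s stays 26.0000
seg 3 [258°–360°] cycloidal, h=16: θ=294.7° here. β=36.7, B=102. 16·(0.3598 − sin(2π·0.3598)/(2π)) = 3.7928 → s = 29.7928
radial distance = base radius + s = 21 + 29.7928 = 50.7928

50.7928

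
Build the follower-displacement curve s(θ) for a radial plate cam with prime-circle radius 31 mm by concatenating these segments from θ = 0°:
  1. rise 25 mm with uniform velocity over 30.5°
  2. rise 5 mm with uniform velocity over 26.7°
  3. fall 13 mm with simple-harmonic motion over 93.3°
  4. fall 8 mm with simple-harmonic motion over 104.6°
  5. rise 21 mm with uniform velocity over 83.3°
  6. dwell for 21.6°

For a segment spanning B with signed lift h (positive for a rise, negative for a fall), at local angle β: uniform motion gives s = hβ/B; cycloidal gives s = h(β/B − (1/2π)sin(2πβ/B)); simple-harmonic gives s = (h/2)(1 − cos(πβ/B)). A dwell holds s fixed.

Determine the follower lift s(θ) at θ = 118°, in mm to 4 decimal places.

seg 1 [0°–30.5°] uniform, h=25: full span → s += 25 → s = 25.0000
seg 2 [30.5°–57.2°] uniform, h=5: full span → s += 5 → s = 30.0000
seg 3 [57.2°–150.5°] simple-harmonic, h=-13: θ=118° here. β=60.8, B=93.3. -13/2·(1 − cos(π·0.6517)) = -9.4811 → s = 20.5189

20.5189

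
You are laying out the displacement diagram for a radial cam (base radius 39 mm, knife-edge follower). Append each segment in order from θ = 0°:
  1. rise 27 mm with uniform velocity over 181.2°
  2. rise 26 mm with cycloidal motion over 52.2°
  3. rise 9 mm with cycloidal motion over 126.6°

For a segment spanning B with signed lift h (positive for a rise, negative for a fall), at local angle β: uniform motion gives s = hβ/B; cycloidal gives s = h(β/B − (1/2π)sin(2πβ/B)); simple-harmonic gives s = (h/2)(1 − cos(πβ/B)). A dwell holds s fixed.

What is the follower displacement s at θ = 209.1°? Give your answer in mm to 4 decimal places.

seg 1 [0°–181.2°] uniform, h=27: full span → s += 27 → s = 27.0000
seg 2 [181.2°–233.4°] cycloidal, h=26: θ=209.1° here. β=27.9, B=52.2. 26·(0.5345 − sin(2π·0.5345)/(2π)) = 14.7861 → s = 41.7861

41.7861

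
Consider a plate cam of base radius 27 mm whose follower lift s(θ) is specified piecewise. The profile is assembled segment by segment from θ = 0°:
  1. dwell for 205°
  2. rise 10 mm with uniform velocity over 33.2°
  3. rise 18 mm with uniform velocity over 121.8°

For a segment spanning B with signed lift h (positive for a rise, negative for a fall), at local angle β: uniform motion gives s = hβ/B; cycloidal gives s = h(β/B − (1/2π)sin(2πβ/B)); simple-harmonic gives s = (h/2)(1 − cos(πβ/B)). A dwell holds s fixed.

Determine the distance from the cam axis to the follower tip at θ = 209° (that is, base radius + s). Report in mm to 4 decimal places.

seg 1 [0°–205°] dwell: s stays 0.0000
seg 2 [205°–238.2°] uniform, h=10: θ=209° here. β=4, B=33.2. 10·4/33.2 = 1.2048 → s = 1.2048
radial distance = base radius + s = 27 + 1.2048 = 28.2048

28.2048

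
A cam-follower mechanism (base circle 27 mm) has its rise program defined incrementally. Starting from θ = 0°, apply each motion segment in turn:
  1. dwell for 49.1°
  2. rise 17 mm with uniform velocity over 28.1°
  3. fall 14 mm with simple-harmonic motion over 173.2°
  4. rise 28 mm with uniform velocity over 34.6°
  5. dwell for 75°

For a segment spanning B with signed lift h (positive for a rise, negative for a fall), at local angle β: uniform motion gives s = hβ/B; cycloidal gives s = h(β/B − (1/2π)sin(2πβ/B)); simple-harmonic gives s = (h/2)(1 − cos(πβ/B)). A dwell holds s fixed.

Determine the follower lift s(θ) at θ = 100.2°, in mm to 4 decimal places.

seg 1 [0°–49.1°] dwell: s stays 0.0000
seg 2 [49.1°–77.2°] uniform, h=17: full span → s += 17 → s = 17.0000
seg 3 [77.2°–250.4°] simple-harmonic, h=-14: θ=100.2° here. β=23, B=173.2. -14/2·(1 − cos(π·0.1328)) = -0.6004 → s = 16.3996

16.3996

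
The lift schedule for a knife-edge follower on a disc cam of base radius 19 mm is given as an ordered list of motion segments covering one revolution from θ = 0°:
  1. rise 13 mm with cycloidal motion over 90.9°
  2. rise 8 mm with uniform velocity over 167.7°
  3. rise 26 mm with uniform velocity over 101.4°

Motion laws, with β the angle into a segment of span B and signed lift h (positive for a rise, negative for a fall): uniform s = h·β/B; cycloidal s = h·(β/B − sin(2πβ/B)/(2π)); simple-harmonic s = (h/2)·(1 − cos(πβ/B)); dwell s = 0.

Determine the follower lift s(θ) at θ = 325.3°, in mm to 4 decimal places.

seg 1 [0°–90.9°] cycloidal, h=13: full span → s += 13 → s = 13.0000
seg 2 [90.9°–258.6°] uniform, h=8: full span → s += 8 → s = 21.0000
seg 3 [258.6°–360°] uniform, h=26: θ=325.3° here. β=66.7, B=101.4. 26·66.7/101.4 = 17.1026 → s = 38.1026

38.1026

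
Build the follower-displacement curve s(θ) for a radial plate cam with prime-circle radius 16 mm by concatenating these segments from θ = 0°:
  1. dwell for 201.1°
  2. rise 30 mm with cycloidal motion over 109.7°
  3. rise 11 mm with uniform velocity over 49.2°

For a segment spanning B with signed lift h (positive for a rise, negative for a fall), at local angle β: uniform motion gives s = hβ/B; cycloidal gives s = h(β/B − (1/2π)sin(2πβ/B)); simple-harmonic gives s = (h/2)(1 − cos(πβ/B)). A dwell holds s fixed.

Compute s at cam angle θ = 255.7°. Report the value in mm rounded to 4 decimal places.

seg 1 [0°–201.1°] dwell: s stays 0.0000
seg 2 [201.1°–310.8°] cycloidal, h=30: θ=255.7° here. β=54.6, B=109.7. 30·(0.4977 − sin(2π·0.4977)/(2π)) = 14.8633 → s = 14.8633

14.8633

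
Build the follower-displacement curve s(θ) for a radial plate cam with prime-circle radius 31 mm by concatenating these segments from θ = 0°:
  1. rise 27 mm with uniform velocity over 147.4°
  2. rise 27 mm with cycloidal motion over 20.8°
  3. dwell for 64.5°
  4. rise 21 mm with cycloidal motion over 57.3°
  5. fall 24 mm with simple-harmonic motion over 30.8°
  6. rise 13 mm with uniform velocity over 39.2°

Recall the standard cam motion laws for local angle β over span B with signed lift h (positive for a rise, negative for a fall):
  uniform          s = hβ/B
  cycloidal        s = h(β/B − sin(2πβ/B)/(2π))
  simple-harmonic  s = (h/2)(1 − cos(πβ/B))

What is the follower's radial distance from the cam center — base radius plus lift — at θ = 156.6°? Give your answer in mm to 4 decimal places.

seg 1 [0°–147.4°] uniform, h=27: full span → s += 27 → s = 27.0000
seg 2 [147.4°–168.2°] cycloidal, h=27: θ=156.6° here. β=9.2, B=20.8. 27·(0.4423 − sin(2π·0.4423)/(2π)) = 10.4185 → s = 37.4185
radial distance = base radius + s = 31 + 37.4185 = 68.4185

68.4185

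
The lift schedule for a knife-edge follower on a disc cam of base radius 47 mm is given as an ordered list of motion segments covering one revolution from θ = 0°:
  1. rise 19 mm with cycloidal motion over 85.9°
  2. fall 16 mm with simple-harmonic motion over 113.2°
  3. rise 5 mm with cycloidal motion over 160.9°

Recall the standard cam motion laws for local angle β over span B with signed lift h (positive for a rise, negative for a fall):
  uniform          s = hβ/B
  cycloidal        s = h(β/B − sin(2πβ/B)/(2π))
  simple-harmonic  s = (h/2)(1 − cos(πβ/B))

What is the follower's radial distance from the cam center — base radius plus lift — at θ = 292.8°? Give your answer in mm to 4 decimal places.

seg 1 [0°–85.9°] cycloidal, h=19: full span → s += 19 → s = 19.0000
seg 2 [85.9°–199.1°] simple-harmonic, h=-16: full span → s += -16 → s = 3.0000
seg 3 [199.1°–360°] cycloidal, h=5: θ=292.8° here. β=93.7, B=160.9. 5·(0.5823 − sin(2π·0.5823)/(2π)) = 3.3054 → s = 6.3054
radial distance = base radius + s = 47 + 6.3054 = 53.3054

53.3054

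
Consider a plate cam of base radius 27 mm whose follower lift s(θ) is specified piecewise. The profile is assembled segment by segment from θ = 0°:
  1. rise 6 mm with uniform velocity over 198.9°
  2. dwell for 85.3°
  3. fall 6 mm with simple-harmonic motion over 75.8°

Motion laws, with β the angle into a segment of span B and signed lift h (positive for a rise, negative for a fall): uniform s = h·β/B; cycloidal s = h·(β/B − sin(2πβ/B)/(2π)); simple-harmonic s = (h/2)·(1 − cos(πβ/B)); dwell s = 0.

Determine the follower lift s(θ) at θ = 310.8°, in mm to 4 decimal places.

seg 1 [0°–198.9°] uniform, h=6: full span → s += 6 → s = 6.0000
seg 2 [198.9°–284.2°] dwell: s stays 6.0000
seg 3 [284.2°–360°] simple-harmonic, h=-6: θ=310.8° here. β=26.6, B=75.8. -6/2·(1 − cos(π·0.3509)) = -1.6458 → s = 4.3542

4.3542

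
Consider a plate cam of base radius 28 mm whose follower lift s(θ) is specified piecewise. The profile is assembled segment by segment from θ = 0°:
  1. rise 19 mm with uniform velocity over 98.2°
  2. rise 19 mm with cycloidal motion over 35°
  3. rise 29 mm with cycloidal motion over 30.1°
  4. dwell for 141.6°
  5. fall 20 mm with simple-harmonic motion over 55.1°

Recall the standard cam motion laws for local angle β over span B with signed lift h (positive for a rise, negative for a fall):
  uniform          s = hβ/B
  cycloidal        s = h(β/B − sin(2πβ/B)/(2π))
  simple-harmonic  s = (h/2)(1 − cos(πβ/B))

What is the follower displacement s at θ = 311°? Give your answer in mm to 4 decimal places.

seg 1 [0°–98.2°] uniform, h=19: full span → s += 19 → s = 19.0000
seg 2 [98.2°–133.2°] cycloidal, h=19: full span → s += 19 → s = 38.0000
seg 3 [133.2°–163.3°] cycloidal, h=29: full span → s += 29 → s = 67.0000
seg 4 [163.3°–304.9°] dwell: s stays 67.0000
seg 5 [304.9°–360°] simple-harmonic, h=-20: θ=311° here. β=6.1, B=55.1. -20/2·(1 − cos(π·0.1107)) = -0.5987 → s = 66.4013

66.4013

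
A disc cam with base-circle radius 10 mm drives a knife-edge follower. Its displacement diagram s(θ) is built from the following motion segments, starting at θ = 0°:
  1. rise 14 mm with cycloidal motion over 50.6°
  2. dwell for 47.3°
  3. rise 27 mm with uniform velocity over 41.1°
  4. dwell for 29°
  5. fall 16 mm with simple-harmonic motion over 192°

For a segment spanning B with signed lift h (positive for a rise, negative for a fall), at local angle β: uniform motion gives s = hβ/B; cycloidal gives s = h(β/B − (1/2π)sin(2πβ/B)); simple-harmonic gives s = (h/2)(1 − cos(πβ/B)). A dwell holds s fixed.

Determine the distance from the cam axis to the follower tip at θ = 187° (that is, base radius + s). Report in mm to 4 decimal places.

seg 1 [0°–50.6°] cycloidal, h=14: full span → s += 14 → s = 14.0000
seg 2 [50.6°–97.9°] dwell: s stays 14.0000
seg 3 [97.9°–139°] uniform, h=27: full span → s += 27 → s = 41.0000
seg 4 [139°–168°] dwell: s stays 41.0000
seg 5 [168°–360°] simple-harmonic, h=-16: θ=187° here. β=19, B=192. -16/2·(1 − cos(π·0.0990)) = -0.3835 → s = 40.6165
radial distance = base radius + s = 10 + 40.6165 = 50.6165

50.6165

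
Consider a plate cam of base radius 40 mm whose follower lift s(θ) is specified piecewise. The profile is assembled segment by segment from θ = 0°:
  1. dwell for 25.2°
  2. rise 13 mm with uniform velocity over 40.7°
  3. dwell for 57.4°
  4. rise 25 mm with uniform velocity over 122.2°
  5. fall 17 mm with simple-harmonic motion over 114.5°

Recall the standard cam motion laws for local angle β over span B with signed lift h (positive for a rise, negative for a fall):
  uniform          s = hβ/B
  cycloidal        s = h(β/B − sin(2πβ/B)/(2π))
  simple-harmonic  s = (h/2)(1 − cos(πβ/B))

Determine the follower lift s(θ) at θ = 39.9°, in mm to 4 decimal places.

seg 1 [0°–25.2°] dwell: s stays 0.0000
seg 2 [25.2°–65.9°] uniform, h=13: θ=39.9° here. β=14.7, B=40.7. 13·14.7/40.7 = 4.6953 → s = 4.6953

4.6953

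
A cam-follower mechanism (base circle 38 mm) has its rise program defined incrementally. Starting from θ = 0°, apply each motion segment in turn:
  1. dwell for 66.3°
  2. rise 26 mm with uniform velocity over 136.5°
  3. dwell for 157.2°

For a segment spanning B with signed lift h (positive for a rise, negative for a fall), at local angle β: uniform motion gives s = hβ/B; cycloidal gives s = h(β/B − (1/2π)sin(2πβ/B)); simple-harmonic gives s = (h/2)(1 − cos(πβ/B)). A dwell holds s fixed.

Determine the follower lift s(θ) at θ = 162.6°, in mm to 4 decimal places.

seg 1 [0°–66.3°] dwell: s stays 0.0000
seg 2 [66.3°–202.8°] uniform, h=26: θ=162.6° here. β=96.3, B=136.5. 26·96.3/136.5 = 18.3429 → s = 18.3429

18.3429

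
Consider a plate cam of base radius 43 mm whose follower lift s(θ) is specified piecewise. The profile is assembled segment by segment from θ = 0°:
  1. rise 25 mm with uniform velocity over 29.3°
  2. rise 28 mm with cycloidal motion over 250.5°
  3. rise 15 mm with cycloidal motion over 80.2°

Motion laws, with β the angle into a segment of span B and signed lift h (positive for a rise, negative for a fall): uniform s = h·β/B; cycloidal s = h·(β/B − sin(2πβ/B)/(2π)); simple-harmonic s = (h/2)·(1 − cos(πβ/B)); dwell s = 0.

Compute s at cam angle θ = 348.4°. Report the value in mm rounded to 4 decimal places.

seg 1 [0°–29.3°] uniform, h=25: full span → s += 25 → s = 25.0000
seg 2 [29.3°–279.8°] cycloidal, h=28: full span → s += 28 → s = 53.0000
seg 3 [279.8°–360°] cycloidal, h=15: θ=348.4° here. β=68.6, B=80.2. 15·(0.8554 − sin(2π·0.8554)/(2π)) = 14.7135 → s = 67.7135

67.7135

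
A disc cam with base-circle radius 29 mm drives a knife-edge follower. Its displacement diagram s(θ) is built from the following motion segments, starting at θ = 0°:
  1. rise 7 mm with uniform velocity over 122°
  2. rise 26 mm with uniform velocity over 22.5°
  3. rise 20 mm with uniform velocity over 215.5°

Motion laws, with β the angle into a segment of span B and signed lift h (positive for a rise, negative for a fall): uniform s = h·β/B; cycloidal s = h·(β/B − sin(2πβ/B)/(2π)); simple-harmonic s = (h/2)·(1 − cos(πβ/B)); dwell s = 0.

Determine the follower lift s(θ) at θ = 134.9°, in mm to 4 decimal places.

seg 1 [0°–122°] uniform, h=7: full span → s += 7 → s = 7.0000
seg 2 [122°–144.5°] uniform, h=26: θ=134.9° here. β=12.9, B=22.5. 26·12.9/22.5 = 14.9067 → s = 21.9067

21.9067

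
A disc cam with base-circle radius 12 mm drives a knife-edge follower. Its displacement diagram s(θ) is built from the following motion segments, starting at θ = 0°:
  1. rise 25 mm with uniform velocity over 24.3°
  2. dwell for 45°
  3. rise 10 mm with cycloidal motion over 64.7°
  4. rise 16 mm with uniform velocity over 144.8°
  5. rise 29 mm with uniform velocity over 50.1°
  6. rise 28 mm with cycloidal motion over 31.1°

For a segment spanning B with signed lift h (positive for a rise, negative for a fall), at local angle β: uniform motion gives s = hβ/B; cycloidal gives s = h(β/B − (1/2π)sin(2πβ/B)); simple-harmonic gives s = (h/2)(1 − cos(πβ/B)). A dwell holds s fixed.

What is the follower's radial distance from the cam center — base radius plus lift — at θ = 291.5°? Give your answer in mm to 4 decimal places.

seg 1 [0°–24.3°] uniform, h=25: full span → s += 25 → s = 25.0000
seg 2 [24.3°–69.3°] dwell: s stays 25.0000
seg 3 [69.3°–134°] cycloidal, h=10: full span → s += 10 → s = 35.0000
seg 4 [134°–278.8°] uniform, h=16: full span → s += 16 → s = 51.0000
seg 5 [278.8°–328.9°] uniform, h=29: θ=291.5° here. β=12.7, B=50.1. 29·12.7/50.1 = 7.3513 → s = 58.3513
radial distance = base radius + s = 12 + 58.3513 = 70.3513

70.3513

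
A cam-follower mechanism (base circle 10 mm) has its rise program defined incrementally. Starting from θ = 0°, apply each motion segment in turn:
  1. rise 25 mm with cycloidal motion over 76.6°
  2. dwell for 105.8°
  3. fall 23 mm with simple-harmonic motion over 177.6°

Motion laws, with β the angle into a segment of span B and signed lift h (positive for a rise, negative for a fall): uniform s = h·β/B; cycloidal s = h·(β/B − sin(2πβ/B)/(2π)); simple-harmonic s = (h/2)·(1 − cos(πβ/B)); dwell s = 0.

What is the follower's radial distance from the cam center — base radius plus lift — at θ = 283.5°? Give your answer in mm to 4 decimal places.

seg 1 [0°–76.6°] cycloidal, h=25: full span → s += 25 → s = 25.0000
seg 2 [76.6°–182.4°] dwell: s stays 25.0000
seg 3 [182.4°–360°] simple-harmonic, h=-23: θ=283.5° here. β=101.1, B=177.6. -23/2·(1 − cos(π·0.5693)) = -13.9824 → s = 11.0176
radial distance = base radius + s = 10 + 11.0176 = 21.0176

21.0176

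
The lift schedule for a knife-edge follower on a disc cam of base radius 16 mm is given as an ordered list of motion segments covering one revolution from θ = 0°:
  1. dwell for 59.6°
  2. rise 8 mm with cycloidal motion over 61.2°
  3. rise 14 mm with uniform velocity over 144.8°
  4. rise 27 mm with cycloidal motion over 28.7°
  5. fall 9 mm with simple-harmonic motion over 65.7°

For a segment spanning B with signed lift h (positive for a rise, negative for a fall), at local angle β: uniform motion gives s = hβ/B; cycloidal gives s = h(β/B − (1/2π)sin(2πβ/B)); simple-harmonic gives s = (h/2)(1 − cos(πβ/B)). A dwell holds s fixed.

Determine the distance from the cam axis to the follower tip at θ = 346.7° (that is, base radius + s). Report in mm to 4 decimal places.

seg 1 [0°–59.6°] dwell: s stays 0.0000
seg 2 [59.6°–120.8°] cycloidal, h=8: full span → s += 8 → s = 8.0000
seg 3 [120.8°–265.6°] uniform, h=14: full span → s += 14 → s = 22.0000
seg 4 [265.6°–294.3°] cycloidal, h=27: full span → s += 27 → s = 49.0000
seg 5 [294.3°–360°] simple-harmonic, h=-9: θ=346.7° here. β=52.4, B=65.7. -9/2·(1 − cos(π·0.7976)) = -8.1202 → s = 40.8798
radial distance = base radius + s = 16 + 40.8798 = 56.8798

56.8798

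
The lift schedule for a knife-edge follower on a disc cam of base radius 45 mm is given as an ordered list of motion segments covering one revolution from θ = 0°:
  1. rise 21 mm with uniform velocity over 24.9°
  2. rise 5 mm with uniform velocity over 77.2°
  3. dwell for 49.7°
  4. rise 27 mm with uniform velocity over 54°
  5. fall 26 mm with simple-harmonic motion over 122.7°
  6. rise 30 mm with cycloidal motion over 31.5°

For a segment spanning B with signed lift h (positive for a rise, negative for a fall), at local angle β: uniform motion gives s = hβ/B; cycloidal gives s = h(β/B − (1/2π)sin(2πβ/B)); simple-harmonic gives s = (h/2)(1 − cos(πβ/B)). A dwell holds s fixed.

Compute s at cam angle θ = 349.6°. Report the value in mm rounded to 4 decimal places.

seg 1 [0°–24.9°] uniform, h=21: full span → s += 21 → s = 21.0000
seg 2 [24.9°–102.1°] uniform, h=5: full span → s += 5 → s = 26.0000
seg 3 [102.1°–151.8°] dwell: s stays 26.0000
seg 4 [151.8°–205.8°] uniform, h=27: full span → s += 27 → s = 53.0000
seg 5 [205.8°–328.5°] simple-harmonic, h=-26: full span → s += -26 → s = 27.0000
seg 6 [328.5°–360°] cycloidal, h=30: θ=349.6° here. β=21.1, B=31.5. 30·(0.6698 − sin(2π·0.6698)/(2π)) = 24.2770 → s = 51.2770

51.2770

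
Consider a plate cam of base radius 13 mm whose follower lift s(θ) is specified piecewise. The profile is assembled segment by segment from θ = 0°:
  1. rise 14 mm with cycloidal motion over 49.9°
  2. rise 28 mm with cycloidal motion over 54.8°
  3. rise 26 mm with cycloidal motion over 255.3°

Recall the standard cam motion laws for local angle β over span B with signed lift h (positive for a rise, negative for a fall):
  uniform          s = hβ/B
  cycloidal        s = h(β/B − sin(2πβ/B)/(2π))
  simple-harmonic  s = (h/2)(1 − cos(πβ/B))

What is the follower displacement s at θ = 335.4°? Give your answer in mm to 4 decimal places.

seg 1 [0°–49.9°] cycloidal, h=14: full span → s += 14 → s = 14.0000
seg 2 [49.9°–104.7°] cycloidal, h=28: full span → s += 28 → s = 42.0000
seg 3 [104.7°–360°] cycloidal, h=26: θ=335.4° here. β=230.7, B=255.3. 26·(0.9036 − sin(2π·0.9036)/(2π)) = 25.8497 → s = 67.8497

67.8497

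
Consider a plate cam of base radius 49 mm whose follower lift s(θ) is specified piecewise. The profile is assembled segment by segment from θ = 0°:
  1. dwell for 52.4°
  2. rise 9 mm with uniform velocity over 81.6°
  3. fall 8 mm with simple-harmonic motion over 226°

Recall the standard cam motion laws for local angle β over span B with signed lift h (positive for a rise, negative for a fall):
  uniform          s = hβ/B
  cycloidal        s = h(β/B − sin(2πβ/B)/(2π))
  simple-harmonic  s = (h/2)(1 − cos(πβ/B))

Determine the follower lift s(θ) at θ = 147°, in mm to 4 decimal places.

seg 1 [0°–52.4°] dwell: s stays 0.0000
seg 2 [52.4°–134°] uniform, h=9: full span → s += 9 → s = 9.0000
seg 3 [134°–360°] simple-harmonic, h=-8: θ=147° here. β=13, B=226. -8/2·(1 − cos(π·0.0575)) = -0.0651 → s = 8.9349

8.9349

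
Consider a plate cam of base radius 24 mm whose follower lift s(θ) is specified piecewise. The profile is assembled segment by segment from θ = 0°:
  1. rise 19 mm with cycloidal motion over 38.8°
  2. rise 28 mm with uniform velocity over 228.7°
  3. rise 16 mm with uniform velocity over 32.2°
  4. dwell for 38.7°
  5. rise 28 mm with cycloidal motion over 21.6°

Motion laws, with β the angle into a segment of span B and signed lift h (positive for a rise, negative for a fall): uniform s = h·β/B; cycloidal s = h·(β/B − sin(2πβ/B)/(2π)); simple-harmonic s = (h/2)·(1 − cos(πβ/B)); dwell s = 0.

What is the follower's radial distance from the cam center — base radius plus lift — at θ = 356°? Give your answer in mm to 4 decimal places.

seg 1 [0°–38.8°] cycloidal, h=19: full span → s += 19 → s = 19.0000
seg 2 [38.8°–267.5°] uniform, h=28: full span → s += 28 → s = 47.0000
seg 3 [267.5°–299.7°] uniform, h=16: full span → s += 16 → s = 63.0000
seg 4 [299.7°–338.4°] dwell: s stays 63.0000
seg 5 [338.4°–360°] cycloidal, h=28: θ=356° here. β=17.6, B=21.6. 28·(0.8148 − sin(2π·0.8148)/(2π)) = 26.9067 → s = 89.9067
radial distance = base radius + s = 24 + 89.9067 = 113.9067

113.9067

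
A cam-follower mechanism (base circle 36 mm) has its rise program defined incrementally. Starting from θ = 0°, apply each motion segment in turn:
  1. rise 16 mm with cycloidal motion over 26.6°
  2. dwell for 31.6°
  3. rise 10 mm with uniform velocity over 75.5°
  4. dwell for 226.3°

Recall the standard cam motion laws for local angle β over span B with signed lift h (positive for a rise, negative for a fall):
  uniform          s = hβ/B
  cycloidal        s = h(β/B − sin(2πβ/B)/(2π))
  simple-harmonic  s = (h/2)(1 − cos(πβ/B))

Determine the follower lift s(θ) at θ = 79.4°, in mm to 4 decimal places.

seg 1 [0°–26.6°] cycloidal, h=16: full span → s += 16 → s = 16.0000
seg 2 [26.6°–58.2°] dwell: s stays 16.0000
seg 3 [58.2°–133.7°] uniform, h=10: θ=79.4° here. β=21.2, B=75.5. 10·21.2/75.5 = 2.8079 → s = 18.8079

18.8079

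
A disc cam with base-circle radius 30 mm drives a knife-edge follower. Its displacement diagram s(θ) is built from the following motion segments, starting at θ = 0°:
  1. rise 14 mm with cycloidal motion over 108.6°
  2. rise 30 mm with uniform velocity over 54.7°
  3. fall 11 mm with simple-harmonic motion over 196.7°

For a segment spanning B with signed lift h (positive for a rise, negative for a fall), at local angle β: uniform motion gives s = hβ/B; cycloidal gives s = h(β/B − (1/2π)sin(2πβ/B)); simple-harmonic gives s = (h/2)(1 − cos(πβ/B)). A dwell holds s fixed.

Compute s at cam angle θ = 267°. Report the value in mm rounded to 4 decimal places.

seg 1 [0°–108.6°] cycloidal, h=14: full span → s += 14 → s = 14.0000
seg 2 [108.6°–163.3°] uniform, h=30: full span → s += 30 → s = 44.0000
seg 3 [163.3°–360°] simple-harmonic, h=-11: θ=267° here. β=103.7, B=196.7. -11/2·(1 − cos(π·0.5272)) = -5.9694 → s = 38.0306

38.0306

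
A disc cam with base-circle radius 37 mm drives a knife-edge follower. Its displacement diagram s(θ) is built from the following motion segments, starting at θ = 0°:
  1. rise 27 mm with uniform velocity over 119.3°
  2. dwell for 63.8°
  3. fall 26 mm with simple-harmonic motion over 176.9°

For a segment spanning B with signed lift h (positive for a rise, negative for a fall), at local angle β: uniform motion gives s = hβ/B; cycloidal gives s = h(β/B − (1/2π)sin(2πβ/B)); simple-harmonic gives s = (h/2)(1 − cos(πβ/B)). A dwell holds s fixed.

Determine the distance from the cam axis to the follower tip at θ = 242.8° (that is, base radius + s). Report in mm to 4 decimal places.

seg 1 [0°–119.3°] uniform, h=27: full span → s += 27 → s = 27.0000
seg 2 [119.3°–183.1°] dwell: s stays 27.0000
seg 3 [183.1°–360°] simple-harmonic, h=-26: θ=242.8° here. β=59.7, B=176.9. -26/2·(1 − cos(π·0.3375)) = -6.6472 → s = 20.3528
radial distance = base radius + s = 37 + 20.3528 = 57.3528

57.3528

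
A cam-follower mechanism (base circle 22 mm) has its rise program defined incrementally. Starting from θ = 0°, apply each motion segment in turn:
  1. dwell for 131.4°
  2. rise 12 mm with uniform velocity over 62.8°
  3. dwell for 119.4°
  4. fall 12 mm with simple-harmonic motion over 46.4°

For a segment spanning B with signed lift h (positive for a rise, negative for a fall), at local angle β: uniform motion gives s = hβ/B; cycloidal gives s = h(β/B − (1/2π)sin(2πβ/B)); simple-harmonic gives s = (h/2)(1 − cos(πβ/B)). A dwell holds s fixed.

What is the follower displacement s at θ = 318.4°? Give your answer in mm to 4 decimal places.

seg 1 [0°–131.4°] dwell: s stays 0.0000
seg 2 [131.4°–194.2°] uniform, h=12: full span → s += 12 → s = 12.0000
seg 3 [194.2°–313.6°] dwell: s stays 12.0000
seg 4 [313.6°–360°] simple-harmonic, h=-12: θ=318.4° here. β=4.8, B=46.4. -12/2·(1 − cos(π·0.1034)) = -0.3141 → s = 11.6859

11.6859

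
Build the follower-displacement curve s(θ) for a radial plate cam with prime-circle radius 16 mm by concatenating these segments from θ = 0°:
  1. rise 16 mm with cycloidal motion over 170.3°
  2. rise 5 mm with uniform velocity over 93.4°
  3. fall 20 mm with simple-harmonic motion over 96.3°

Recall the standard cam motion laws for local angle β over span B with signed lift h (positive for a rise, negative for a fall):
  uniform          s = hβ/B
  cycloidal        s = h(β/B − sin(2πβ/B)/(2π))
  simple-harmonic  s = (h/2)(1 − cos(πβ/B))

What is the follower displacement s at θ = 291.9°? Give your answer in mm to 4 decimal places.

seg 1 [0°–170.3°] cycloidal, h=16: full span → s += 16 → s = 16.0000
seg 2 [170.3°–263.7°] uniform, h=5: full span → s += 5 → s = 21.0000
seg 3 [263.7°–360°] simple-harmonic, h=-20: θ=291.9° here. β=28.2, B=96.3. -20/2·(1 − cos(π·0.2928)) = -3.9415 → s = 17.0585

17.0585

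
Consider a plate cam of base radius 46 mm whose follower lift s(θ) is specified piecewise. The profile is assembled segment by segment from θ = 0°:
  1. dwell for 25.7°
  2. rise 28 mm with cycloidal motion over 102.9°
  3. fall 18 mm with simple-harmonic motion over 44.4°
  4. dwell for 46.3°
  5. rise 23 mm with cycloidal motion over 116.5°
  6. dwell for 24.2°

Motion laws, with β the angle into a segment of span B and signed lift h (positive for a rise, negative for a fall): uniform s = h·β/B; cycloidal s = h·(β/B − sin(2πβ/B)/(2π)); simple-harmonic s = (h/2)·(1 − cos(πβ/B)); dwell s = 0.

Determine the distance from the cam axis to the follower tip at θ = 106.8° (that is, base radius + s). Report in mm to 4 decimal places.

seg 1 [0°–25.7°] dwell: s stays 0.0000
seg 2 [25.7°–128.6°] cycloidal, h=28: θ=106.8° here. β=81.1, B=102.9. 28·(0.7881 − sin(2π·0.7881)/(2π)) = 26.3970 → s = 26.3970
radial distance = base radius + s = 46 + 26.3970 = 72.3970

72.3970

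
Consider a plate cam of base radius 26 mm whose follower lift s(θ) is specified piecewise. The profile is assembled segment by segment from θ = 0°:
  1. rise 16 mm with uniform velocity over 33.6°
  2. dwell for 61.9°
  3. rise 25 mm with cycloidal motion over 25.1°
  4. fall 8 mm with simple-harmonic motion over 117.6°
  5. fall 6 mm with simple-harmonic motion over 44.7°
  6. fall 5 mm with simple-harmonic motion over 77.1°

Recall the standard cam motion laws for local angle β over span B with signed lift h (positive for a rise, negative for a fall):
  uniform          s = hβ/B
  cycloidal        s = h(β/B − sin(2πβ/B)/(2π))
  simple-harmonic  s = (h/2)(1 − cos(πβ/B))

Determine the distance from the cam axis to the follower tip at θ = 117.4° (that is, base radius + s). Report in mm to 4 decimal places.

seg 1 [0°–33.6°] uniform, h=16: full span → s += 16 → s = 16.0000
seg 2 [33.6°–95.5°] dwell: s stays 16.0000
seg 3 [95.5°–120.6°] cycloidal, h=25: θ=117.4° here. β=21.9, B=25.1. 25·(0.8725 − sin(2π·0.8725)/(2π)) = 24.6699 → s = 40.6699
radial distance = base radius + s = 26 + 40.6699 = 66.6699

66.6699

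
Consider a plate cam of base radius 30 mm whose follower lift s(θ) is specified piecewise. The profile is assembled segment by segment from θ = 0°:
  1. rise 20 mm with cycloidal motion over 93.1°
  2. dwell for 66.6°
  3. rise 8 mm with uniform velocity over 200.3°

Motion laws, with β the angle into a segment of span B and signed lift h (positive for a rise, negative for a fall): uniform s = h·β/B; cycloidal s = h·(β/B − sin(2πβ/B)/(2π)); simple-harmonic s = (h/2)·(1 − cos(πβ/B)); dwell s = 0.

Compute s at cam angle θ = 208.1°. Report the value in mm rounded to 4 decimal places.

seg 1 [0°–93.1°] cycloidal, h=20: full span → s += 20 → s = 20.0000
seg 2 [93.1°–159.7°] dwell: s stays 20.0000
seg 3 [159.7°–360°] uniform, h=8: θ=208.1° here. β=48.4, B=200.3. 8·48.4/200.3 = 1.9331 → s = 21.9331

21.9331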